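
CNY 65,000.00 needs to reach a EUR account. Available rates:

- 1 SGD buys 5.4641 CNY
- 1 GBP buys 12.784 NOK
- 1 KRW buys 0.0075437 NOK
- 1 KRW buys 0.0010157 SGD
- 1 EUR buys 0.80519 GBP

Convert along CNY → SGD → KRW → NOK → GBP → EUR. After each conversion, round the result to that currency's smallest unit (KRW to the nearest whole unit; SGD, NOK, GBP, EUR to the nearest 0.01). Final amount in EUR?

CNY 65,000.00 ÷ 5.4641 = SGD 11,895.83
SGD 11,895.83 ÷ 0.0010157 = KRW 11,711,952
KRW 11,711,952 × 0.0075437 = NOK 88,351.45
NOK 88,351.45 ÷ 12.784 = GBP 6,911.10
GBP 6,911.10 ÷ 0.80519 = EUR 8,583.19

EUR 8,583.19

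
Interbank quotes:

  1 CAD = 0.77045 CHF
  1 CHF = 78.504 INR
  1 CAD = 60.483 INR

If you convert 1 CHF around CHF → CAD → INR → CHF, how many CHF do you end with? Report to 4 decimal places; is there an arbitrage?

1.0000 (no arbitrage)

Around CHF → CAD → INR → CHF: 1 ÷ 0.77045 × 60.483 ÷ 78.504 = 0.999993
Product ≈ 1 (deviation 0.001%, within rounding noise).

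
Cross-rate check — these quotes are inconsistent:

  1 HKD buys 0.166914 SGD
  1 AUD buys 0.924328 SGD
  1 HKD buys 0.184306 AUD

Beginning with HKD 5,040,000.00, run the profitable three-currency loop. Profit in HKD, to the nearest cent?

Profitable loop is HKD → AUD → SGD → HKD:
HKD 5,040,000.00 × 0.184306 = AUD 928,902.24
AUD 928,902.24 × 0.924328 = SGD 858,610.35
SGD 858,610.35 ÷ 0.166914 = HKD 5,144,028.36
Profit = HKD 5,144,028.36 − HKD 5,040,000.00

Profit: HKD 104,028.36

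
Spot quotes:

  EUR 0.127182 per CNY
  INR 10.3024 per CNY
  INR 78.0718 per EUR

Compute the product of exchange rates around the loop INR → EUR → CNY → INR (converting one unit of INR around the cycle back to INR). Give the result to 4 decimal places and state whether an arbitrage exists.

1.0376 (arbitrage exists)

Around INR → EUR → CNY → INR: 1 ÷ 78.0718 ÷ 0.127182 × 10.3024 = 1.037573
Product > 1; profitable direction is INR → EUR → CNY → INR.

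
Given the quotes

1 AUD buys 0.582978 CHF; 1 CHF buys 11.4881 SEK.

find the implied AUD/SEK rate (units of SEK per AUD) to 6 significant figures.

1 AUD × 0.582978 = 0.582978 CHF
0.582978 CHF × 11.4881 = 6.69731 SEK

AUD/SEK = 6.69731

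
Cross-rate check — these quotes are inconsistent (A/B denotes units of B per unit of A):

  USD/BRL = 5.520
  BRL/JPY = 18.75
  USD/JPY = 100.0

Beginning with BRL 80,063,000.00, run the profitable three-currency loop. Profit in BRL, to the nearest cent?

Profitable loop is BRL → JPY → USD → BRL:
BRL 80,063,000.00 × 18.75 = JPY 1,501,181,250
JPY 1,501,181,250 ÷ 100.0 = USD 15,011,812.50
USD 15,011,812.50 × 5.520 = BRL 82,865,205.00
Profit = BRL 82,865,205.00 − BRL 80,063,000.00

Profit: BRL 2,802,205.00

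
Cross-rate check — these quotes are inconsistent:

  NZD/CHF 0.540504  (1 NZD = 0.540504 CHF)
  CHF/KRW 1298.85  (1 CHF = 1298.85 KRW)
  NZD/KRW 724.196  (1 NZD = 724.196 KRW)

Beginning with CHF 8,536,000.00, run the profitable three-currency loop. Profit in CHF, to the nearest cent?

Profitable loop is CHF → NZD → KRW → CHF:
CHF 8,536,000.00 ÷ 0.540504 = NZD 15,792,667.58
NZD 15,792,667.58 × 724.196 = KRW 11,436,986,694
KRW 11,436,986,694 ÷ 1298.85 = CHF 8,805,471.53
Profit = CHF 8,805,471.53 − CHF 8,536,000.00

Profit: CHF 269,471.53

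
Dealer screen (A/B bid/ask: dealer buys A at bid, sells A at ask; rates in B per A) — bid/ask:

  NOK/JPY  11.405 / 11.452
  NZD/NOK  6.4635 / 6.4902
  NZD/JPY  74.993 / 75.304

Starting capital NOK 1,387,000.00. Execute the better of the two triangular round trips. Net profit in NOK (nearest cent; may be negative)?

Best loop NOK → NZD → JPY → NOK:
NOK 1,387,000.00 ÷ 6.4902 (buy NZD at ask) = NZD 213,706.82
NZD 213,706.82 × 74.993 (sell NZD at bid) = JPY 16,026,516
JPY 16,026,516 ÷ 11.452 (buy NOK at ask) = NOK 1,399,451.23

Net profit: NOK 12,451.23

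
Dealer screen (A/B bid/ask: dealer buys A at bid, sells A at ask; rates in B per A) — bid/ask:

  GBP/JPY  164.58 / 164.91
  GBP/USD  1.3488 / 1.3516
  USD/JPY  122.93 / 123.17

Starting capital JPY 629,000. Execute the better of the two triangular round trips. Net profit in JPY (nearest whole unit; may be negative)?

Net profit: JPY 3,425

Best loop JPY → GBP → USD → JPY:
JPY 629,000 ÷ 164.91 (buy GBP at ask) = GBP 3,814.20
GBP 3,814.20 × 1.3488 (sell GBP at bid) = USD 5,144.60
USD 5,144.60 × 122.93 (sell USD at bid) = JPY 632,425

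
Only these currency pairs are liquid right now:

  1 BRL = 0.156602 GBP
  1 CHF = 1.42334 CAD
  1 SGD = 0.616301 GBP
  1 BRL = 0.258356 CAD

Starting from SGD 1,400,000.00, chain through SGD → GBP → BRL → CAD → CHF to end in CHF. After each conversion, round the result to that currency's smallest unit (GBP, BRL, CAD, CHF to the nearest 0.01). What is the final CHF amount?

CHF 1,000,077.14

SGD 1,400,000.00 × 0.616301 = GBP 862,821.40
GBP 862,821.40 ÷ 0.156602 = BRL 5,509,644.83
BRL 5,509,644.83 × 0.258356 = CAD 1,423,449.80
CAD 1,423,449.80 ÷ 1.42334 = CHF 1,000,077.14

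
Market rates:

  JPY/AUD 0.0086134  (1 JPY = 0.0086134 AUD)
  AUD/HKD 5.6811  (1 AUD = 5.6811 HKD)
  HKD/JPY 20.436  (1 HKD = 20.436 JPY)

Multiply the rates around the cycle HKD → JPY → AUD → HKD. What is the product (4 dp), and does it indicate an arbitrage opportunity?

Around HKD → JPY → AUD → HKD: 1 × 20.436 × 0.0086134 × 5.6811 = 1.000007
Product ≈ 1 (deviation 0.001%, within rounding noise).

1.0000 (no arbitrage)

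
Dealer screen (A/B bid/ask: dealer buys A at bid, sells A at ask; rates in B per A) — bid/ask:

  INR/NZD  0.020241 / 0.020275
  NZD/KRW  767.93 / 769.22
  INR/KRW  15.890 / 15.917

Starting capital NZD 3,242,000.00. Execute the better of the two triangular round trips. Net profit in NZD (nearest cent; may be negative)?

Net profit: NZD 61,128.56

Best loop NZD → INR → KRW → NZD:
NZD 3,242,000.00 ÷ 0.020275 (buy INR at ask) = INR 159,901,356.35
INR 159,901,356.35 × 15.890 (sell INR at bid) = KRW 2,540,832,552
KRW 2,540,832,552 ÷ 769.22 (buy NZD at ask) = NZD 3,303,128.56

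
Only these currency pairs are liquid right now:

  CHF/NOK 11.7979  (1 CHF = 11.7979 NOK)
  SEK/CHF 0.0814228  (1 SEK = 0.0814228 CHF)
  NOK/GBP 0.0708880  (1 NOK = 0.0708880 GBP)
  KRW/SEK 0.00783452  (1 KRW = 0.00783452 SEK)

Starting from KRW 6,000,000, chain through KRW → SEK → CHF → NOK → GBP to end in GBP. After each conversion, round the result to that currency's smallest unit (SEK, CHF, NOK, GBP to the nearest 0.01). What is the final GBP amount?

GBP 3,201.01

KRW 6,000,000 × 0.00783452 = SEK 47,007.12
SEK 47,007.12 × 0.0814228 = CHF 3,827.45
CHF 3,827.45 × 11.7979 = NOK 45,155.87
NOK 45,155.87 × 0.0708880 = GBP 3,201.01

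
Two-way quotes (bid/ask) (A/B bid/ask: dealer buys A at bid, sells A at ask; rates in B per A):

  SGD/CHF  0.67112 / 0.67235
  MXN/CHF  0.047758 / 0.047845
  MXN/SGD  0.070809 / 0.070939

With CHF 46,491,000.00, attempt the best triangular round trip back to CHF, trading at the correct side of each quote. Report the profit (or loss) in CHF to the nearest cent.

Net profit: CHF 60,593.05

Best loop CHF → SGD → MXN → CHF:
CHF 46,491,000.00 ÷ 0.67235 (buy SGD at ask) = SGD 69,147,021.64
SGD 69,147,021.64 ÷ 0.070939 (buy MXN at ask) = MXN 974,739,165.21
MXN 974,739,165.21 × 0.047758 (sell MXN at bid) = CHF 46,551,593.05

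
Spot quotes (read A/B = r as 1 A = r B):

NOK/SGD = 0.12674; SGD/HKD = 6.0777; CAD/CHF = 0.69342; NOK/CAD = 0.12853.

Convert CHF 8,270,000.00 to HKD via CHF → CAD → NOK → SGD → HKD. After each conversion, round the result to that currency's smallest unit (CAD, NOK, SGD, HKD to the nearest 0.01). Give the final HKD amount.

HKD 71,475,565.59

CHF 8,270,000.00 ÷ 0.69342 = CAD 11,926,393.82
CAD 11,926,393.82 ÷ 0.12853 = NOK 92,790,740.06
NOK 92,790,740.06 × 0.12674 = SGD 11,760,298.40
SGD 11,760,298.40 × 6.0777 = HKD 71,475,565.59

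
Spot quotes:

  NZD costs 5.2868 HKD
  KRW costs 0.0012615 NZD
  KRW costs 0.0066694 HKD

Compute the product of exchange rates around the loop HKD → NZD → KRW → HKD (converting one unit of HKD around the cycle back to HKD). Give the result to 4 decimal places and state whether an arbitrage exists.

1.0000 (no arbitrage)

Around HKD → NZD → KRW → HKD: 1 ÷ 5.2868 ÷ 0.0012615 × 0.0066694 = 1.000015
Product ≈ 1 (deviation 0.002%, within rounding noise).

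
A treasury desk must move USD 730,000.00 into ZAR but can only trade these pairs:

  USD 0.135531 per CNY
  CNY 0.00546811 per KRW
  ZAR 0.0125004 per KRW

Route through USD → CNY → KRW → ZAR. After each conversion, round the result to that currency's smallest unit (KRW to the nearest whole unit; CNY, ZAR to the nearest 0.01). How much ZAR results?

ZAR 12,313,198.62

USD 730,000.00 ÷ 0.135531 = CNY 5,386,221.60
CNY 5,386,221.60 ÷ 0.00546811 = KRW 985,024,369
KRW 985,024,369 × 0.0125004 = ZAR 12,313,198.62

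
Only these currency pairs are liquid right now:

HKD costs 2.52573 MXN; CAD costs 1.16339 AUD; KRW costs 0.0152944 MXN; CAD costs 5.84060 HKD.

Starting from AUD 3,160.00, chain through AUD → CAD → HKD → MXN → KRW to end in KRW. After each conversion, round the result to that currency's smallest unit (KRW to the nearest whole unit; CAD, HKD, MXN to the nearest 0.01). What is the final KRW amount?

KRW 2,619,834

AUD 3,160.00 ÷ 1.16339 = CAD 2,716.20
CAD 2,716.20 × 5.84060 = HKD 15,864.24
HKD 15,864.24 × 2.52573 = MXN 40,068.79
MXN 40,068.79 ÷ 0.0152944 = KRW 2,619,834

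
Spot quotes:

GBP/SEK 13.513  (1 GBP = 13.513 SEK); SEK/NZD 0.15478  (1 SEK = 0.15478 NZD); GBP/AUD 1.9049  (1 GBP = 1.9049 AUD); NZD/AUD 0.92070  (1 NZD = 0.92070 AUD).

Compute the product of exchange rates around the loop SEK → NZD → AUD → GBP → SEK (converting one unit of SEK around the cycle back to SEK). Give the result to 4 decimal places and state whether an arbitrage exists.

1.0109 (arbitrage exists)

Around SEK → NZD → AUD → GBP → SEK: 1 × 0.15478 × 0.92070 ÷ 1.9049 × 13.513 = 1.010910
Product > 1; profitable direction is SEK → NZD → AUD → GBP → SEK.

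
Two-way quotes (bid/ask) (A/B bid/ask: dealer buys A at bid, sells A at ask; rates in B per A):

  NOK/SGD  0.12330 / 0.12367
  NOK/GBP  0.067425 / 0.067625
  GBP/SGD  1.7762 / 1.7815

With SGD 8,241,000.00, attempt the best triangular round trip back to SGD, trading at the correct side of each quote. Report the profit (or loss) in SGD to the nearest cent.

Best loop SGD → GBP → NOK → SGD:
SGD 8,241,000.00 ÷ 1.7815 (buy GBP at ask) = GBP 4,625,877.07
GBP 4,625,877.07 ÷ 0.067625 (buy NOK at ask) = NOK 68,404,836.52
NOK 68,404,836.52 × 0.12330 (sell NOK at bid) = SGD 8,434,316.34

Net profit: SGD 193,316.34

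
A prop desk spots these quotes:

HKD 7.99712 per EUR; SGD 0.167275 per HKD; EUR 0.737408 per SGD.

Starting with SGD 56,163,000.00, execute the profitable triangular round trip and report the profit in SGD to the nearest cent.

Profitable loop is SGD → HKD → EUR → SGD:
SGD 56,163,000.00 ÷ 0.167275 = HKD 335,752,503.36
HKD 335,752,503.36 ÷ 7.99712 = EUR 41,984,177.22
EUR 41,984,177.22 ÷ 0.737408 = SGD 56,934,800.31
Profit = SGD 56,934,800.31 − SGD 56,163,000.00

Profit: SGD 771,800.31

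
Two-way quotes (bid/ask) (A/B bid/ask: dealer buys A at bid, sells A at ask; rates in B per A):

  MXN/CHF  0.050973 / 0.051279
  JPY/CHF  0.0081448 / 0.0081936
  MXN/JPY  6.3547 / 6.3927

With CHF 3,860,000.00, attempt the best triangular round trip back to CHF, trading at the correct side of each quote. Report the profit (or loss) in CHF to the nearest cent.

Best loop CHF → MXN → JPY → CHF:
CHF 3,860,000.00 ÷ 0.051279 (buy MXN at ask) = MXN 75,274,478.83
MXN 75,274,478.83 × 6.3547 (sell MXN at bid) = JPY 478,346,731
JPY 478,346,731 × 0.0081448 (sell JPY at bid) = CHF 3,896,038.45

Net profit: CHF 36,038.45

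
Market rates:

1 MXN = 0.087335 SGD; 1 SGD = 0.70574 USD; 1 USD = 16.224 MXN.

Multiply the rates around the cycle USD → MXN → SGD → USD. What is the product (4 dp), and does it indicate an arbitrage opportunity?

1.0000 (no arbitrage)

Around USD → MXN → SGD → USD: 1 × 16.224 × 0.087335 × 0.70574 = 0.999979
Product ≈ 1 (deviation 0.002%, within rounding noise).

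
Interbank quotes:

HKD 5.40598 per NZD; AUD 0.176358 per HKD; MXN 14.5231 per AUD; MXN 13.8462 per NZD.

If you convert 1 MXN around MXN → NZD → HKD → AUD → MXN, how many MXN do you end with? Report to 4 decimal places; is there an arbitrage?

1.0000 (no arbitrage)

Around MXN → NZD → HKD → AUD → MXN: 1 ÷ 13.8462 × 5.40598 × 0.176358 × 14.5231 = 0.999996
Product ≈ 1 (deviation 0.000%, within rounding noise).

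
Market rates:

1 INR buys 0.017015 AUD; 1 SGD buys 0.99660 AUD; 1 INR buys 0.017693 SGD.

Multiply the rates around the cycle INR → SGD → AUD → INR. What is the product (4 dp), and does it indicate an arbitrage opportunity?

Around INR → SGD → AUD → INR: 1 × 0.017693 × 0.99660 ÷ 0.017015 = 1.036312
Product > 1; profitable direction is INR → SGD → AUD → INR.

1.0363 (arbitrage exists)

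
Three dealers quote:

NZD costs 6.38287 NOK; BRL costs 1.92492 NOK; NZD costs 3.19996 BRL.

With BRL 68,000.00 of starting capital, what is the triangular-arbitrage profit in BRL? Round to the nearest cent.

Profit: BRL 2,464.06

Profitable loop is BRL → NZD → NOK → BRL:
BRL 68,000.00 ÷ 3.19996 = NZD 21,250.27
NZD 21,250.27 × 6.38287 = NOK 135,637.68
NOK 135,637.68 ÷ 1.92492 = BRL 70,464.06
Profit = BRL 70,464.06 − BRL 68,000.00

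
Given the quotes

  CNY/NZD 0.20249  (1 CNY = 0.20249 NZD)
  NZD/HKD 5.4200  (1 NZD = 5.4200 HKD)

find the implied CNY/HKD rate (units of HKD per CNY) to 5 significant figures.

CNY/HKD = 1.0975

1 CNY × 0.20249 = 0.20249 NZD
0.20249 NZD × 5.4200 = 1.0975 HKD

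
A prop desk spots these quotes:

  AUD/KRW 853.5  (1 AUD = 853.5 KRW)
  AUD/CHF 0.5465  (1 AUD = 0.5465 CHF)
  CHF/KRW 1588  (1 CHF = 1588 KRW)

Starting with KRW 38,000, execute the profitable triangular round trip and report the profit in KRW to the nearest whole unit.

Profit: KRW 639

Profitable loop is KRW → AUD → CHF → KRW:
KRW 38,000 ÷ 853.5 = AUD 44.52
AUD 44.52 × 0.5465 = CHF 24.33
CHF 24.33 × 1588 = KRW 38,639
Profit = KRW 38,639 − KRW 38,000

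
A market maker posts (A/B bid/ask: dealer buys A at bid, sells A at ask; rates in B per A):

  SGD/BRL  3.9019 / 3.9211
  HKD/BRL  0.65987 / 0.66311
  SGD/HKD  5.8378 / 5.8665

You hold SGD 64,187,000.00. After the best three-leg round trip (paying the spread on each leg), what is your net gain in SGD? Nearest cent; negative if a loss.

Best loop SGD → BRL → HKD → SGD:
SGD 64,187,000.00 × 3.9019 (sell SGD at bid) = BRL 250,451,255.30
BRL 250,451,255.30 ÷ 0.66311 (buy HKD at ask) = HKD 377,691,869.07
HKD 377,691,869.07 ÷ 5.8665 (buy SGD at ask) = SGD 64,381,124.87

Net profit: SGD 194,124.87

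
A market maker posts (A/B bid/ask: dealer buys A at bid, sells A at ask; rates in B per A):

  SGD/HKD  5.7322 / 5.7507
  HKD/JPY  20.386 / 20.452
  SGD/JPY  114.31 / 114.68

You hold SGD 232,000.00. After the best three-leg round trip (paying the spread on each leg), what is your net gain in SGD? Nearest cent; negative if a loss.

Net profit: SGD 4,403.37

Best loop SGD → HKD → JPY → SGD:
SGD 232,000.00 × 5.7322 (sell SGD at bid) = HKD 1,329,870.40
HKD 1,329,870.40 × 20.386 (sell HKD at bid) = JPY 27,110,738
JPY 27,110,738 ÷ 114.68 (buy SGD at ask) = SGD 236,403.37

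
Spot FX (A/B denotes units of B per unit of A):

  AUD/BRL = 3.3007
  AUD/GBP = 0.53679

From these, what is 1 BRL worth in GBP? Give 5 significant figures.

1 BRL ÷ 3.3007 = 0.302966 AUD
0.302966 AUD × 0.53679 = 0.162629 GBP

BRL/GBP = 0.16263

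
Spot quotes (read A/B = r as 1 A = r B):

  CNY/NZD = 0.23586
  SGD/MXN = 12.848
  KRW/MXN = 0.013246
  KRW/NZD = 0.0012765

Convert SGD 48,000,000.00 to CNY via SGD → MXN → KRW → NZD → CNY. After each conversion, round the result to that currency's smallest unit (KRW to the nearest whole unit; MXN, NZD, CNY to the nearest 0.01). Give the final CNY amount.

SGD 48,000,000.00 × 12.848 = MXN 616,704,000.00
MXN 616,704,000.00 ÷ 0.013246 = KRW 46,557,753,284
KRW 46,557,753,284 × 0.0012765 = NZD 59,430,972.07
NZD 59,430,972.07 ÷ 0.23586 = CNY 251,975,629.91

CNY 251,975,629.91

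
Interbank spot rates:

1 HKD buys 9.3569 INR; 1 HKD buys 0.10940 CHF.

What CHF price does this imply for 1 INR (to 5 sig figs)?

INR/CHF = 0.011692

1 INR ÷ 9.3569 = 0.106873 HKD
0.106873 HKD × 0.10940 = 0.0116919 CHF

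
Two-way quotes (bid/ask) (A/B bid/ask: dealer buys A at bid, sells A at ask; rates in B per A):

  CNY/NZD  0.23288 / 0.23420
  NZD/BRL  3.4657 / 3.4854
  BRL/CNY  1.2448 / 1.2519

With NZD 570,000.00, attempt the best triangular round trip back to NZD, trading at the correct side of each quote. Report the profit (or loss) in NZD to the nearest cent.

Best loop NZD → BRL → CNY → NZD:
NZD 570,000.00 × 3.4657 (sell NZD at bid) = BRL 1,975,449.00
BRL 1,975,449.00 × 1.2448 (sell BRL at bid) = CNY 2,459,038.92
CNY 2,459,038.92 × 0.23288 (sell CNY at bid) = NZD 572,660.98

Net profit: NZD 2,660.98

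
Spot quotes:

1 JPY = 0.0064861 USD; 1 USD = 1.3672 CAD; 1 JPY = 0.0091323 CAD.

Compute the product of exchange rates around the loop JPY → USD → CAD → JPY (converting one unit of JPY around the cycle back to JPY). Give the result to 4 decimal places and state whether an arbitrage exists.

Around JPY → USD → CAD → JPY: 1 × 0.0064861 × 1.3672 ÷ 0.0091323 = 0.971036
Product < 1; profitable direction is JPY → CAD → USD → JPY.

0.9710 (arbitrage exists)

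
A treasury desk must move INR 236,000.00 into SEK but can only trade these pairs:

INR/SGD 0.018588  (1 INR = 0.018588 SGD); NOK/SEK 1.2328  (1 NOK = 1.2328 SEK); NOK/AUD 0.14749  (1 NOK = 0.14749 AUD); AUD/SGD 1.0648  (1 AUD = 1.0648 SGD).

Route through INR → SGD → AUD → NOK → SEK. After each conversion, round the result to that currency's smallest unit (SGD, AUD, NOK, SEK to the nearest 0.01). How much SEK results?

SEK 34,435.57

INR 236,000.00 × 0.018588 = SGD 4,386.77
SGD 4,386.77 ÷ 1.0648 = AUD 4,119.81
AUD 4,119.81 ÷ 0.14749 = NOK 27,932.81
NOK 27,932.81 × 1.2328 = SEK 34,435.57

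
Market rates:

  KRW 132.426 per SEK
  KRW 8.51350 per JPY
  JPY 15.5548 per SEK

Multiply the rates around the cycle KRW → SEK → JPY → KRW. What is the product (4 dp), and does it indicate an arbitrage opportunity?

Around KRW → SEK → JPY → KRW: 1 ÷ 132.426 × 15.5548 × 8.51350 = 0.999998
Product ≈ 1 (deviation 0.000%, within rounding noise).

1.0000 (no arbitrage)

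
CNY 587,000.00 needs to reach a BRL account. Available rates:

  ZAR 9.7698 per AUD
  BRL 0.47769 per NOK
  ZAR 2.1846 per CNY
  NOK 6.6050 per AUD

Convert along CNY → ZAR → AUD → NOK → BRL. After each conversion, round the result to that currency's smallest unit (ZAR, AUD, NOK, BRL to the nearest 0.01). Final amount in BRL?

CNY 587,000.00 × 2.1846 = ZAR 1,282,360.20
ZAR 1,282,360.20 ÷ 9.7698 = AUD 131,257.57
AUD 131,257.57 × 6.6050 = NOK 866,956.25
NOK 866,956.25 × 0.47769 = BRL 414,136.33

BRL 414,136.33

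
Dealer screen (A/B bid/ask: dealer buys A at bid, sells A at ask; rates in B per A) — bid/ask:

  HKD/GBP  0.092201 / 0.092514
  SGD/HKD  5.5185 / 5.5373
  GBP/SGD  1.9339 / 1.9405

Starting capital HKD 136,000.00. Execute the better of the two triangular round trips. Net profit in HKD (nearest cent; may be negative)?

Net profit: HKD 810.60

Best loop HKD → SGD → GBP → HKD:
HKD 136,000.00 ÷ 5.5373 (buy SGD at ask) = SGD 24,560.71
SGD 24,560.71 ÷ 1.9405 (buy GBP at ask) = GBP 12,656.90
GBP 12,656.90 ÷ 0.092514 (buy HKD at ask) = HKD 136,810.60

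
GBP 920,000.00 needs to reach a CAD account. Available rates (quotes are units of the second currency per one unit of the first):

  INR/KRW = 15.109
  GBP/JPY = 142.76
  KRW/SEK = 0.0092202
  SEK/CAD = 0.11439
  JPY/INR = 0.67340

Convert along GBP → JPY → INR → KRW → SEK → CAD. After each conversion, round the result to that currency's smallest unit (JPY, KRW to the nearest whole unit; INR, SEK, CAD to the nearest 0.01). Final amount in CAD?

CAD 1,409,391.35

GBP 920,000.00 × 142.76 = JPY 131,339,200
JPY 131,339,200 × 0.67340 = INR 88,443,817.28
INR 88,443,817.28 × 15.109 = KRW 1,336,297,635
KRW 1,336,297,635 × 0.0092202 = SEK 12,320,931.45
SEK 12,320,931.45 × 0.11439 = CAD 1,409,391.35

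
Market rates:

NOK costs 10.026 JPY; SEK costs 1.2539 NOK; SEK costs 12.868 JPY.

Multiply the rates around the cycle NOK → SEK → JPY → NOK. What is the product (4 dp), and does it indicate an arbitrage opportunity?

Around NOK → SEK → JPY → NOK: 1 ÷ 1.2539 × 12.868 ÷ 10.026 = 1.023577
Product > 1; profitable direction is NOK → SEK → JPY → NOK.

1.0236 (arbitrage exists)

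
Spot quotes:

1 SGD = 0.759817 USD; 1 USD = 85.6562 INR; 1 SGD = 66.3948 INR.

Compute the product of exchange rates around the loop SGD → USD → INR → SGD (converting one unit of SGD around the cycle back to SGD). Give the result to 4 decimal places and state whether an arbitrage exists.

Around SGD → USD → INR → SGD: 1 × 0.759817 × 85.6562 ÷ 66.3948 = 0.980243
Product < 1; profitable direction is SGD → INR → USD → SGD.

0.9802 (arbitrage exists)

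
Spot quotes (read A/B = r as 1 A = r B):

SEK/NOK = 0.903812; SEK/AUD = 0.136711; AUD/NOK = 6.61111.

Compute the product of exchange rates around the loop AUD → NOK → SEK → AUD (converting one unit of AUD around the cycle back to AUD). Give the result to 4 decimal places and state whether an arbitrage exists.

Around AUD → NOK → SEK → AUD: 1 × 6.61111 ÷ 0.903812 × 0.136711 = 0.999999
Product ≈ 1 (deviation 0.000%, within rounding noise).

1.0000 (no arbitrage)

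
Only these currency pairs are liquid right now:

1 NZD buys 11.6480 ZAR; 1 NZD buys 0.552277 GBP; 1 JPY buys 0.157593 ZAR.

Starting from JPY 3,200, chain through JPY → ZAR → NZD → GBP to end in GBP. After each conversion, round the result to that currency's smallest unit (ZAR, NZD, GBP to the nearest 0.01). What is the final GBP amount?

JPY 3,200 × 0.157593 = ZAR 504.30
ZAR 504.30 ÷ 11.6480 = NZD 43.29
NZD 43.29 × 0.552277 = GBP 23.91

GBP 23.91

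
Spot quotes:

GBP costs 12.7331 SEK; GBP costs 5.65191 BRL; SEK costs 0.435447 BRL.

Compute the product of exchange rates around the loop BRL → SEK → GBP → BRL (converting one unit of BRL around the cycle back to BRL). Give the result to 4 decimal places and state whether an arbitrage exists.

Around BRL → SEK → GBP → BRL: 1 ÷ 0.435447 ÷ 12.7331 × 5.65191 = 1.019356
Product > 1; profitable direction is BRL → SEK → GBP → BRL.

1.0194 (arbitrage exists)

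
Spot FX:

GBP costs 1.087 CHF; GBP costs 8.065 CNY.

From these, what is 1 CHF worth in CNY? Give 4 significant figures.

CHF/CNY = 7.420

1 CHF ÷ 1.087 = 0.919963 GBP
0.919963 GBP × 8.065 = 7.4195 CNY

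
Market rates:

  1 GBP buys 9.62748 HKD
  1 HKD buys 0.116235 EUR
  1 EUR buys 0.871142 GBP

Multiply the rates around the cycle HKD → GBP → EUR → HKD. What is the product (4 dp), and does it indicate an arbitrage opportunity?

Around HKD → GBP → EUR → HKD: 1 ÷ 9.62748 ÷ 0.871142 ÷ 0.116235 = 1.025797
Product > 1; profitable direction is HKD → GBP → EUR → HKD.

1.0258 (arbitrage exists)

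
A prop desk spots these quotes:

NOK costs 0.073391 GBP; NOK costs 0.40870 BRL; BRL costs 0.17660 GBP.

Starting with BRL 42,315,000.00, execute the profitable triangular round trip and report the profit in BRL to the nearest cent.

Profitable loop is BRL → NOK → GBP → BRL:
BRL 42,315,000.00 ÷ 0.40870 = NOK 103,535,600.69
NOK 103,535,600.69 × 0.073391 = GBP 7,598,581.27
GBP 7,598,581.27 ÷ 0.17660 = BRL 43,027,074.01
Profit = BRL 43,027,074.01 − BRL 42,315,000.00

Profit: BRL 712,074.01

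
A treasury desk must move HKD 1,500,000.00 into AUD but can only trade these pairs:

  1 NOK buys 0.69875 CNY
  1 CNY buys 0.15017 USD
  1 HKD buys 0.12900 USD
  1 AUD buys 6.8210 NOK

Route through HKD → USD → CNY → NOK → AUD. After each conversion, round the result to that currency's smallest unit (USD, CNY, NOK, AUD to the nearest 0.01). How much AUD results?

AUD 270,350.96

HKD 1,500,000.00 × 0.12900 = USD 193,500.00
USD 193,500.00 ÷ 0.15017 = CNY 1,288,539.66
CNY 1,288,539.66 ÷ 0.69875 = NOK 1,844,063.91
NOK 1,844,063.91 ÷ 6.8210 = AUD 270,350.96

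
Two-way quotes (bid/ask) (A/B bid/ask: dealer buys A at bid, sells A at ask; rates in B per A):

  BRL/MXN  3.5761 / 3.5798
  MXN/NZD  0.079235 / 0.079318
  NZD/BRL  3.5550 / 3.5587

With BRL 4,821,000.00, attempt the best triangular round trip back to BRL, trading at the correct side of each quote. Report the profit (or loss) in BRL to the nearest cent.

Best loop BRL → MXN → NZD → BRL:
BRL 4,821,000.00 × 3.5761 (sell BRL at bid) = MXN 17,240,378.10
MXN 17,240,378.10 × 0.079235 (sell MXN at bid) = NZD 1,366,041.36
NZD 1,366,041.36 × 3.5550 (sell NZD at bid) = BRL 4,856,277.03

Net profit: BRL 35,277.03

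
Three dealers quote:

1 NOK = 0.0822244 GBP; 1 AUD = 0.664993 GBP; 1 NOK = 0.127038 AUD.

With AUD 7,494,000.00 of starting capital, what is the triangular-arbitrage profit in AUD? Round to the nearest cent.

Profit: AUD 205,520.81

Profitable loop is AUD → GBP → NOK → AUD:
AUD 7,494,000.00 × 0.664993 = GBP 4,983,457.54
GBP 4,983,457.54 ÷ 0.0822244 = NOK 60,608,013.46
NOK 60,608,013.46 × 0.127038 = AUD 7,699,520.81
Profit = AUD 7,699,520.81 − AUD 7,494,000.00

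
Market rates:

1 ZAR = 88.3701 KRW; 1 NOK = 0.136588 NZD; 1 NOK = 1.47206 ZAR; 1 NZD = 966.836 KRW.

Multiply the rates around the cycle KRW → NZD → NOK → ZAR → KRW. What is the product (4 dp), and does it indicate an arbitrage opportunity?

Around KRW → NZD → NOK → ZAR → KRW: 1 ÷ 966.836 ÷ 0.136588 × 1.47206 × 88.3701 = 0.985066
Product < 1; profitable direction is KRW → ZAR → NOK → NZD → KRW.

0.9851 (arbitrage exists)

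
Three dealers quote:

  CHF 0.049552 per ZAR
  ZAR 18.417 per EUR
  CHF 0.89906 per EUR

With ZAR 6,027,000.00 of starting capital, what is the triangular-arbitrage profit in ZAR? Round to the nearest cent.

Profitable loop is ZAR → CHF → EUR → ZAR:
ZAR 6,027,000.00 × 0.049552 = CHF 298,649.90
CHF 298,649.90 ÷ 0.89906 = EUR 332,180.17
EUR 332,180.17 × 18.417 = ZAR 6,117,762.20
Profit = ZAR 6,117,762.20 − ZAR 6,027,000.00

Profit: ZAR 90,762.20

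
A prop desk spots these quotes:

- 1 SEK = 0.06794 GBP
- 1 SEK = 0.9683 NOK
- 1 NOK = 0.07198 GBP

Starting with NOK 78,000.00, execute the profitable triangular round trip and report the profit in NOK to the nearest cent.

Profit: NOK 2,018.58

Profitable loop is NOK → GBP → SEK → NOK:
NOK 78,000.00 × 0.07198 = GBP 5,614.44
GBP 5,614.44 ÷ 0.06794 = SEK 82,638.21
SEK 82,638.21 × 0.9683 = NOK 80,018.58
Profit = NOK 80,018.58 − NOK 78,000.00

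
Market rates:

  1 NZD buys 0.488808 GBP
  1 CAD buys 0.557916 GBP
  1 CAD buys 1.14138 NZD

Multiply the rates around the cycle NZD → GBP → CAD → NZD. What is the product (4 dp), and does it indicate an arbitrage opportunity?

1.0000 (no arbitrage)

Around NZD → GBP → CAD → NZD: 1 × 0.488808 ÷ 0.557916 × 1.14138 = 0.999999
Product ≈ 1 (deviation 0.000%, within rounding noise).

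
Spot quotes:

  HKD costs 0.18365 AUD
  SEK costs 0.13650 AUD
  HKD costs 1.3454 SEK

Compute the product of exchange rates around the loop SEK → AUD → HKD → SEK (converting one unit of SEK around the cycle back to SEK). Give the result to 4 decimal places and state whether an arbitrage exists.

1.0000 (no arbitrage)

Around SEK → AUD → HKD → SEK: 1 × 0.13650 ÷ 0.18365 × 1.3454 = 0.999984
Product ≈ 1 (deviation 0.002%, within rounding noise).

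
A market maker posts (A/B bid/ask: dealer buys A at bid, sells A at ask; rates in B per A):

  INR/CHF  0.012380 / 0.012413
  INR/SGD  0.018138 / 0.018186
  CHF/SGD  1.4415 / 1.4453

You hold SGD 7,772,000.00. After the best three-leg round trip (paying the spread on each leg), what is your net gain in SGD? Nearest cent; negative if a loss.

Best loop SGD → CHF → INR → SGD:
SGD 7,772,000.00 ÷ 1.4453 (buy CHF at ask) = CHF 5,377,430.29
CHF 5,377,430.29 ÷ 0.012413 (buy INR at ask) = INR 433,209,561.85
INR 433,209,561.85 × 0.018138 (sell INR at bid) = SGD 7,857,555.03

Net profit: SGD 85,555.03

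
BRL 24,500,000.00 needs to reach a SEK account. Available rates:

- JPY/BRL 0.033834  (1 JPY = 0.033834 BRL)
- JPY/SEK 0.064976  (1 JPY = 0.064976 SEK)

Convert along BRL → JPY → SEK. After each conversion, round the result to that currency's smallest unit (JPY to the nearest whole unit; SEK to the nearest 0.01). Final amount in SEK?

BRL 24,500,000.00 ÷ 0.033834 = JPY 724,123,663
JPY 724,123,663 × 0.064976 = SEK 47,050,659.13

SEK 47,050,659.13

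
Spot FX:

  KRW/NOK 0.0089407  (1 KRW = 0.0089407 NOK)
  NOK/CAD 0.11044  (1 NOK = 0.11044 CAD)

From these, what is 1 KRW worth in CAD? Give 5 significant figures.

KRW/CAD = 0.00098741

1 KRW × 0.0089407 = 0.0089407 NOK
0.0089407 NOK × 0.11044 = 0.000987411 CAD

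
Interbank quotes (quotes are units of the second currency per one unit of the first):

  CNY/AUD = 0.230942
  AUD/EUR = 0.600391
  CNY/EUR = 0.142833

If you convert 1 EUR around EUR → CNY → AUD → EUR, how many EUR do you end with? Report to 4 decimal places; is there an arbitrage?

Around EUR → CNY → AUD → EUR: 1 ÷ 0.142833 × 0.230942 × 0.600391 = 0.970753
Product < 1; profitable direction is EUR → AUD → CNY → EUR.

0.9708 (arbitrage exists)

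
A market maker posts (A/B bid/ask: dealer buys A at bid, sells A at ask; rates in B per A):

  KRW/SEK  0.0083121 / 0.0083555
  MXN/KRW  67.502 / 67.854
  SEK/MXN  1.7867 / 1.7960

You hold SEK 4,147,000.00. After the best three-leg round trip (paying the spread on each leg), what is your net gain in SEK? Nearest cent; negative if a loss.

Net profit: SEK 10,316.35

Best loop SEK → MXN → KRW → SEK:
SEK 4,147,000.00 × 1.7867 (sell SEK at bid) = MXN 7,409,444.90
MXN 7,409,444.90 × 67.502 (sell MXN at bid) = KRW 500,152,350
KRW 500,152,350 × 0.0083121 (sell KRW at bid) = SEK 4,157,316.35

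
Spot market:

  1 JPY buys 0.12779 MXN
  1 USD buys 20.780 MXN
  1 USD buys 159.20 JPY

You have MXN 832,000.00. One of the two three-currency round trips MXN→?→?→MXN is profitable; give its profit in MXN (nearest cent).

Profitable loop is MXN → JPY → USD → MXN:
MXN 832,000.00 ÷ 0.12779 = JPY 6,510,682
JPY 6,510,682 ÷ 159.20 = USD 40,896.24
USD 40,896.24 × 20.780 = MXN 849,823.89
Profit = MXN 849,823.89 − MXN 832,000.00

Profit: MXN 17,823.89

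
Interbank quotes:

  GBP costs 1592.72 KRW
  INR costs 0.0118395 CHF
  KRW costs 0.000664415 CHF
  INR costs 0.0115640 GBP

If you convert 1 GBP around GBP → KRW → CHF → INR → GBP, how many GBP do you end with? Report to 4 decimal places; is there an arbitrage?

Around GBP → KRW → CHF → INR → GBP: 1 × 1592.72 × 0.000664415 ÷ 0.0118395 × 0.0115640 = 1.033603
Product > 1; profitable direction is GBP → KRW → CHF → INR → GBP.

1.0336 (arbitrage exists)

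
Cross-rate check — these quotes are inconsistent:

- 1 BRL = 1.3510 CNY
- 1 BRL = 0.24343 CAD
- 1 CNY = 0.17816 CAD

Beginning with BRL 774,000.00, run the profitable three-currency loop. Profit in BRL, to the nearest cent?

Profitable loop is BRL → CAD → CNY → BRL:
BRL 774,000.00 × 0.24343 = CAD 188,414.82
CAD 188,414.82 ÷ 0.17816 = CNY 1,057,559.61
CNY 1,057,559.61 ÷ 1.3510 = BRL 782,797.64
Profit = BRL 782,797.64 − BRL 774,000.00

Profit: BRL 8,797.64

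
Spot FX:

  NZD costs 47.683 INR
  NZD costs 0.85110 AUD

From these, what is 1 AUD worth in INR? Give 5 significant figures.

1 AUD ÷ 0.85110 = 1.17495 NZD
1.17495 NZD × 47.683 = 56.0251 INR

AUD/INR = 56.025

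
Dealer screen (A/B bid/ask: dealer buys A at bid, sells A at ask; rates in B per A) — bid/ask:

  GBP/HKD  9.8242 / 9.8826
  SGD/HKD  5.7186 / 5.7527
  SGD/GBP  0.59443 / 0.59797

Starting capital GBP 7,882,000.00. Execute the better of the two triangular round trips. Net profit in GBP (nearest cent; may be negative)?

Net profit: GBP 119,338.04

Best loop GBP → HKD → SGD → GBP:
GBP 7,882,000.00 × 9.8242 (sell GBP at bid) = HKD 77,434,344.40
HKD 77,434,344.40 ÷ 5.7527 (buy SGD at ask) = SGD 13,460,521.91
SGD 13,460,521.91 × 0.59443 (sell SGD at bid) = GBP 8,001,338.04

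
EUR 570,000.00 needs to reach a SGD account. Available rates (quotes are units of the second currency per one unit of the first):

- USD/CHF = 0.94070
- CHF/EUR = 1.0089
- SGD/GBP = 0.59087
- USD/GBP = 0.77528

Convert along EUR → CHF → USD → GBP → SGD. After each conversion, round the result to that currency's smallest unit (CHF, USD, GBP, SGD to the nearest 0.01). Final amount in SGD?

SGD 788,029.04

EUR 570,000.00 ÷ 1.0089 = CHF 564,971.75
CHF 564,971.75 ÷ 0.94070 = USD 600,586.53
USD 600,586.53 × 0.77528 = GBP 465,622.72
GBP 465,622.72 ÷ 0.59087 = SGD 788,029.04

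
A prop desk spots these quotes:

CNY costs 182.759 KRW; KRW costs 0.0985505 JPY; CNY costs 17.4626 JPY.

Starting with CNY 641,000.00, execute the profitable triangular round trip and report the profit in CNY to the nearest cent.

Profit: CNY 20,129.79

Profitable loop is CNY → KRW → JPY → CNY:
CNY 641,000.00 × 182.759 = KRW 117,148,519
KRW 117,148,519 × 0.0985505 = JPY 11,545,045
JPY 11,545,045 ÷ 17.4626 = CNY 661,129.79
Profit = CNY 661,129.79 − CNY 641,000.00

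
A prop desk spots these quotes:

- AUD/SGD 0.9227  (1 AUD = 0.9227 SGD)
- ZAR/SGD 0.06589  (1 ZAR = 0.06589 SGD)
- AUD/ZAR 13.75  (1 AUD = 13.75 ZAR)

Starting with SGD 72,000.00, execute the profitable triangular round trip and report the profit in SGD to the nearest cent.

Profit: SGD 1,328.16

Profitable loop is SGD → ZAR → AUD → SGD:
SGD 72,000.00 ÷ 0.06589 = ZAR 1,092,730.31
ZAR 1,092,730.31 ÷ 13.75 = AUD 79,471.30
AUD 79,471.30 × 0.9227 = SGD 73,328.16
Profit = SGD 73,328.16 − SGD 72,000.00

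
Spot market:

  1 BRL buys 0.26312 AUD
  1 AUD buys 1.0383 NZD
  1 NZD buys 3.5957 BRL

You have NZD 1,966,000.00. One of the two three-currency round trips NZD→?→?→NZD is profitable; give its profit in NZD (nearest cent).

Profitable loop is NZD → AUD → BRL → NZD:
NZD 1,966,000.00 ÷ 1.0383 = AUD 1,893,479.73
AUD 1,893,479.73 ÷ 0.26312 = BRL 7,196,259.22
BRL 7,196,259.22 ÷ 3.5957 = NZD 2,001,351.40
Profit = NZD 2,001,351.40 − NZD 1,966,000.00

Profit: NZD 35,351.40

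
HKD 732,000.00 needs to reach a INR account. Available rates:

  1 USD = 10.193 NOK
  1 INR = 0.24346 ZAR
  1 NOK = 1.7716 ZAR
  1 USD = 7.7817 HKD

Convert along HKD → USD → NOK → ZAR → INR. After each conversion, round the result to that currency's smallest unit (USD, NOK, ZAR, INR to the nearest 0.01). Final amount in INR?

INR 6,977,127.82

HKD 732,000.00 ÷ 7.7817 = USD 94,066.85
USD 94,066.85 × 10.193 = NOK 958,823.40
NOK 958,823.40 × 1.7716 = ZAR 1,698,651.54
ZAR 1,698,651.54 ÷ 0.24346 = INR 6,977,127.82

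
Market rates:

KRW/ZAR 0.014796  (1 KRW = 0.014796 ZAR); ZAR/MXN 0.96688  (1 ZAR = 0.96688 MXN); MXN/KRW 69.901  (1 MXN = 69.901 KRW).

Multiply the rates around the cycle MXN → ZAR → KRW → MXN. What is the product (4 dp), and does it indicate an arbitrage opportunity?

1.0000 (no arbitrage)

Around MXN → ZAR → KRW → MXN: 1 ÷ 0.96688 ÷ 0.014796 ÷ 69.901 = 0.999999
Product ≈ 1 (deviation 0.000%, within rounding noise).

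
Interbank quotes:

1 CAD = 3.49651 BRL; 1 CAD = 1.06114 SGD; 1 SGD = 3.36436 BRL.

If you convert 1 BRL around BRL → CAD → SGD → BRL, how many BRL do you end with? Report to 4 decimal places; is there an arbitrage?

Around BRL → CAD → SGD → BRL: 1 ÷ 3.49651 × 1.06114 × 3.36436 = 1.021034
Product > 1; profitable direction is BRL → CAD → SGD → BRL.

1.0210 (arbitrage exists)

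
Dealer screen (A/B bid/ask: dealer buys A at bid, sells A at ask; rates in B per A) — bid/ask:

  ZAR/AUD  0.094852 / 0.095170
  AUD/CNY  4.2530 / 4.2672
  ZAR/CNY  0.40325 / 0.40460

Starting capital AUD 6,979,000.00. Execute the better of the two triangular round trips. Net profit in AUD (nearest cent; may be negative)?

Best loop AUD → CNY → ZAR → AUD:
AUD 6,979,000.00 × 4.2530 (sell AUD at bid) = CNY 29,681,687.00
CNY 29,681,687.00 ÷ 0.40460 (buy ZAR at ask) = ZAR 73,360,570.93
ZAR 73,360,570.93 × 0.094852 (sell ZAR at bid) = AUD 6,958,396.87

Net result: AUD -20,603.13 (no profitable arbitrage after spreads)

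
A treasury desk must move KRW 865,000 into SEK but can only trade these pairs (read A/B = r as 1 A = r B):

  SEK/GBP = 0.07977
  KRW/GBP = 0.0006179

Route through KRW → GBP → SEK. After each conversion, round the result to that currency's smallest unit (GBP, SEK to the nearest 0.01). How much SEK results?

KRW 865,000 × 0.0006179 = GBP 534.48
GBP 534.48 ÷ 0.07977 = SEK 6,700.26

SEK 6,700.26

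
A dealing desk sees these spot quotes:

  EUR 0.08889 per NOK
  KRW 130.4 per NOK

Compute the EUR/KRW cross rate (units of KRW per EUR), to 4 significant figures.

1 EUR ÷ 0.08889 = 11.2499 NOK
11.2499 NOK × 130.4 = 1466.98 KRW

EUR/KRW = 1467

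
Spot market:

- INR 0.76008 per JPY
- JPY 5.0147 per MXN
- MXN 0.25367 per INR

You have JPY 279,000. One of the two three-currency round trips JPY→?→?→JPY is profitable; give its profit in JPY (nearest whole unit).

Profit: JPY 9,556

Profitable loop is JPY → MXN → INR → JPY:
JPY 279,000 ÷ 5.0147 = MXN 55,636.43
MXN 55,636.43 ÷ 0.25367 = INR 219,326.01
INR 219,326.01 ÷ 0.76008 = JPY 288,556
Profit = JPY 288,556 − JPY 279,000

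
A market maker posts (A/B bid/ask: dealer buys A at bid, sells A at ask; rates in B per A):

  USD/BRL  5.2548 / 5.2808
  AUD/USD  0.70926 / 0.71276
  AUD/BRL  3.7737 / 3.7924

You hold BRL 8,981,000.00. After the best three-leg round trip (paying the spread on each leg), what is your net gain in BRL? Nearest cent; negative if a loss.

Best loop BRL → USD → AUD → BRL:
BRL 8,981,000.00 ÷ 5.2808 (buy USD at ask) = USD 1,700,689.29
USD 1,700,689.29 ÷ 0.71276 (buy AUD at ask) = AUD 2,386,061.63
AUD 2,386,061.63 × 3.7737 (sell AUD at bid) = BRL 9,004,280.78

Net profit: BRL 23,280.78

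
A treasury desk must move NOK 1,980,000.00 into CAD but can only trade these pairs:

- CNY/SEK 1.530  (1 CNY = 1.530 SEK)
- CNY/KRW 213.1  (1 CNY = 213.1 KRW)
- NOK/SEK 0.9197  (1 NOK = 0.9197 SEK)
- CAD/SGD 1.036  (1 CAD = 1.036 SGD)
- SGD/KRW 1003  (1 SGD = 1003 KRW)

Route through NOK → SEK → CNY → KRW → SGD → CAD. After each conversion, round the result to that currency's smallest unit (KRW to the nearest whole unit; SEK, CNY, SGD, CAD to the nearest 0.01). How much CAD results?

CAD 244,085.91

NOK 1,980,000.00 × 0.9197 = SEK 1,821,006.00
SEK 1,821,006.00 ÷ 1.530 = CNY 1,190,200.00
CNY 1,190,200.00 × 213.1 = KRW 253,631,620
KRW 253,631,620 ÷ 1003 = SGD 252,873.00
SGD 252,873.00 ÷ 1.036 = CAD 244,085.91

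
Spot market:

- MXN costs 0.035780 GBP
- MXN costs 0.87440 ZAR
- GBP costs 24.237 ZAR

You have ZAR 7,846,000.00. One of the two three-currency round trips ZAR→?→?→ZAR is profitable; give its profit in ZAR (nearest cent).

Profit: ZAR 65,143.34

Profitable loop is ZAR → GBP → MXN → ZAR:
ZAR 7,846,000.00 ÷ 24.237 = GBP 323,719.93
GBP 323,719.93 ÷ 0.035780 = MXN 9,047,510.69
MXN 9,047,510.69 × 0.87440 = ZAR 7,911,143.34
Profit = ZAR 7,911,143.34 − ZAR 7,846,000.00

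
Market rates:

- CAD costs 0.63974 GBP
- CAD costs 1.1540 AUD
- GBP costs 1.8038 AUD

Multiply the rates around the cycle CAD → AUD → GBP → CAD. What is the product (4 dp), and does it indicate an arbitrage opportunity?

Around CAD → AUD → GBP → CAD: 1 × 1.1540 ÷ 1.8038 ÷ 0.63974 = 1.000032
Product ≈ 1 (deviation 0.003%, within rounding noise).

1.0000 (no arbitrage)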